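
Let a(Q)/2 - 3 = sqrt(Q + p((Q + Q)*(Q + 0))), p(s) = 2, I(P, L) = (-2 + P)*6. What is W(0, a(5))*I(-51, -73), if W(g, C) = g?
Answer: 0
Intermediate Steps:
I(P, L) = -12 + 6*P
a(Q) = 6 + 2*sqrt(2 + Q) (a(Q) = 6 + 2*sqrt(Q + 2) = 6 + 2*sqrt(2 + Q))
W(0, a(5))*I(-51, -73) = 0*(-12 + 6*(-51)) = 0*(-12 - 306) = 0*(-318) = 0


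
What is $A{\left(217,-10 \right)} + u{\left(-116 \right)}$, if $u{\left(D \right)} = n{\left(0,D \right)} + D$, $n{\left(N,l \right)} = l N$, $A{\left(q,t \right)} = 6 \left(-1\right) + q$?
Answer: $95$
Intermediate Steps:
$A{\left(q,t \right)} = -6 + q$
$n{\left(N,l \right)} = N l$
$u{\left(D \right)} = D$ ($u{\left(D \right)} = 0 D + D = 0 + D = D$)
$A{\left(217,-10 \right)} + u{\left(-116 \right)} = \left(-6 + 217\right) - 116 = 211 - 116 = 95$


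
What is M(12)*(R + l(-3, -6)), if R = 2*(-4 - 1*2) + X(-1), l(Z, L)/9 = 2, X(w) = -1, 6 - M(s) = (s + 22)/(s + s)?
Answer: 275/12 ≈ 22.917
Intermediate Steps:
M(s) = 6 - (22 + s)/(2*s) (M(s) = 6 - (s + 22)/(s + s) = 6 - (22 + s)/(2*s))
l(Z, L) = 18 (l(Z, L) = 9*2 = 18)
R = -13 (R = 2*(-4 - 1*2) - 1 = 2*(-4 - 2) - 1 = 2*(-6) - 1 = -12 - 1 = -13)
M(12)*(R + l(-3, -6)) = (11/2 - 11/12)*(-13 + 18) = (11/2 - 11*1/12)*5 = (11/2 - 11/12)*5 = (55/12)*5 = 275/12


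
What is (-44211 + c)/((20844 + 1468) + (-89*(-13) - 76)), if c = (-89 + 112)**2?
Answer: -43682/23393 ≈ -1.8673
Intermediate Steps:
c = 529 (c = 23**2 = 529)
(-44211 + c)/((20844 + 1468) + (-89*(-13) - 76)) = (-44211 + 529)/((20844 + 1468) + (-89*(-13) - 76)) = -43682/(22312 + (1157 - 76)) = -43682/(22312 + 1081) = -43682/23393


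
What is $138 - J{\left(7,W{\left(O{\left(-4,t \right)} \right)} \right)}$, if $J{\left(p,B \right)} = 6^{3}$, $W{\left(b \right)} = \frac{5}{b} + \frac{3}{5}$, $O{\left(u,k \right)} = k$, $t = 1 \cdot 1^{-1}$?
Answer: $-78$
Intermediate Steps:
$t = 1$ ($t = 1 \cdot 1 = 1$)
$W{\left(b \right)} = \frac{3}{5} + \frac{5}{b}$ ($W{\left(b \right)} = \frac{5}{b} + 3 \cdot \frac{1}{5} = \frac{5}{b} + \frac{3}{5} = \frac{3}{5} + \frac{5}{b}$)
$J{\left(p,B \right)} = 216$
$138 - J{\left(7,W{\left(O{\left(-4,t \right)} \right)} \right)} = 138 - 216 = -78$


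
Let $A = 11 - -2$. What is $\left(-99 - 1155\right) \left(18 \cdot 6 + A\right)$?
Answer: $-151734$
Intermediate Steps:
$A = 13$ ($A = 11 + 2 = 13$)
$\left(-99 - 1155\right) \left(18 \cdot 6 + A\right) = \left(-99 - 1155\right) \left(18 \cdot 6 + 13\right) = - 1254 \left(108 + 13\right) = \left(-1254\right) 121 = -151734$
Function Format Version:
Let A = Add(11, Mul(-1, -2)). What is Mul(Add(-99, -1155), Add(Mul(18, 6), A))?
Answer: -151734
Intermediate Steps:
A = 13 (A = Add(11, 2) = 13)
Mul(Add(-99, -1155), Add(Mul(18, 6), A)) = Mul(Add(-99, -1155), Add(Mul(18, 6), 13)) = Mul(-1254, Add(108, 13)) = Mul(-1254, 121) = -151734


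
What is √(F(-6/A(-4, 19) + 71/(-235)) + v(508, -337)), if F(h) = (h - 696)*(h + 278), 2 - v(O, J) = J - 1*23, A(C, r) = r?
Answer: I*√3845046462439/4465 ≈ 439.17*I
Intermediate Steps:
v(O, J) = 25 - J (v(O, J) = 2 - (J - 1*23) = 2 - (J - 23) = 2 - (-23 + J) = 2 + (23 - J) = 25 - J)
F(h) = (-696 + h)*(278 + h)
√(F(-6/A(-4, 19) + 71/(-235)) + v(508, -337)) = √((-193488 + (-6/19 + 71/(-235))² - 418*(-6/19 + 71/(-235))) + (25 - 1*(-337))) = √((-193488 + (-6*1/19 + 71*(-1/235))² - 418*(-6*1/19 + 71*(-1/235))) + (25 + 337)) = √((-193488 + (-6/19 - 71/235)² - 418*(-6/19 - 71/235)) + 362) = √((-193488 + (-2759/4465)² - 418*(-2759/4465)) + 362) = √((-193488 + 7612081/19936225 + 60698/235) + 362) = √(-3852263375889/19936225 + 362) = √(-3845046462439/19936225) = I*√3845046462439/4465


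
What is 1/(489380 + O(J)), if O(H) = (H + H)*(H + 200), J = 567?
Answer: 1/1359158 ≈ 7.3575e-7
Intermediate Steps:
O(H) = 2*H*(200 + H) (O(H) = (2*H)*(200 + H) = 2*H*(200 + H))
1/(489380 + O(J)) = 1/(489380 + 2*567*(200 + 567)) = 1/(489380 + 2*567*767) = 1/(489380 + 869778) = 1/1359158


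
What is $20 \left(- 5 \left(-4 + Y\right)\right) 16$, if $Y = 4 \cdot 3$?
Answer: $-12800$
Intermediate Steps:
$Y = 12$
$20 \left(- 5 \left(-4 + Y\right)\right) 16 = 20 \left(- 5 \left(-4 + 12\right)\right) 16 = 20 \left(\left(-5\right) 8\right) 16 = 20 \left(-40\right) 16 = \left(-800\right) 16 = -12800$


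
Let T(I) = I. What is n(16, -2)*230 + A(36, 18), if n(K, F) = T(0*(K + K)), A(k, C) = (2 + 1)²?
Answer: 9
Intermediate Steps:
A(k, C) = 9 (A(k, C) = 3² = 9)
n(K, F) = 0 (n(K, F) = 0*(K + K) = 0*(2*K) = 0)
n(16, -2)*230 + A(36, 18) = 0*230 + 9 = 0 + 9 = 9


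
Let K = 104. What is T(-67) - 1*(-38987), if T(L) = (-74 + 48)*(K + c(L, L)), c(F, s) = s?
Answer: 38025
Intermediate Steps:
T(L) = -2704 - 26*L (T(L) = (-74 + 48)*(104 + L) = -26*(104 + L) = -2704 - 26*L)
T(-67) - 1*(-38987) = (-2704 - 26*(-67)) - 1*(-38987) = (-2704 + 1742) + 38987 = -962 + 38987 = 38025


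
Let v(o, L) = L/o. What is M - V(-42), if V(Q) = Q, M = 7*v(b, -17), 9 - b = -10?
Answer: 679/19 ≈ 35.737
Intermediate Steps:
b = 19 (b = 9 - 1*(-10) = 9 + 10 = 19)
M = -119/19 (M = 7*(-17/19) = -119/19 ≈ -6.2632)
M - V(-42) = -119/19 - 1*(-42) = -119/19 + 42 = 679/19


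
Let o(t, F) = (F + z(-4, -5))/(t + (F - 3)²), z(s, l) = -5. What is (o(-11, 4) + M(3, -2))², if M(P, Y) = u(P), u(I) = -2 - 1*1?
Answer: 841/100 ≈ 8.4100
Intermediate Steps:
u(I) = -3 (u(I) = -2 - 1 = -3)
M(P, Y) = -3
o(t, F) = (-5 + F)/(t + (-3 + F)²) (o(t, F) = (F - 5)/(t + (F - 3)²) = (-5 + F)/(t + (-3 + F)²))
(o(-11, 4) + M(3, -2))² = ((-5 + 4)/(-11 + (-3 + 4)²) - 3)² = (-1/(-11 + 1²) - 3)² = (-1/(-11 + 1) - 3)² = (-1/(-10) - 3)² = (-⅒*(-1) - 3)² = (⅒ - 3)² = (-29/10)² = 841/100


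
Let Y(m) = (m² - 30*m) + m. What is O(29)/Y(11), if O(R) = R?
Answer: -29/198 ≈ -0.14646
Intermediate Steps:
Y(m) = m² - 29*m
O(29)/Y(11) = 29/((11*(-29 + 11))) = 29/((11*(-18))) = 29/(-198) = 29*(-1/198) = -29/198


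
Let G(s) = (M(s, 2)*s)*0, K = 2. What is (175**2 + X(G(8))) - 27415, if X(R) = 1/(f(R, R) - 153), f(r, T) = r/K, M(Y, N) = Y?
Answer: 491129/153 ≈ 3210.0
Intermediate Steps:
G(s) = 0 (G(s) = (s*s)*0 = s**2*0 = 0)
f(r, T) = r/2
X(R) = 1/(-153 + R/2) (X(R) = 1/(R/2 - 153) = 1/(-153 + R/2))
(175**2 + X(G(8))) - 27415 = (175**2 + 2/(-306 + 0)) - 27415 = (30625 + 2/(-306)) - 27415 = (30625 + 2*(-1/306)) - 27415 = (30625 - 1/153) - 27415 = 4685624/153 - 27415 = 491129/153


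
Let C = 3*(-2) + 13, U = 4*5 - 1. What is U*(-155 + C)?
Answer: -2812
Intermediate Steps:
U = 19 (U = 20 - 1 = 19)
C = 7 (C = -6 + 13 = 7)
U*(-155 + C) = 19*(-155 + 7) = 19*(-148) = -2812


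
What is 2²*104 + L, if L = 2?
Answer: 418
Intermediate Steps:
2²*104 + L = 2²*104 + 2 = 4*104 + 2 = 416 + 2 = 418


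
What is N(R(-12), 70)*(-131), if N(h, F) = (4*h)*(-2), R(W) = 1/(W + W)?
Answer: -131/3 ≈ -43.667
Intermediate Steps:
R(W) = 1/(2*W)
N(h, F) = -8*h
N(R(-12), 70)*(-131) = -4/(-12)*(-131) = -4*(-1)/12*(-131) = -8*(-1/24)*(-131) = (1/3)*(-131) = -131/3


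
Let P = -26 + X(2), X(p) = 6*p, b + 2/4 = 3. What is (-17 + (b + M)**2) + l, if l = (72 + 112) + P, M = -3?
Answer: 613/4 ≈ 153.25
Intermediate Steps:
b = 5/2 (b = -1/2 + 3 = 5/2 ≈ 2.5000)
P = -14 (P = -26 + 6*2 = -26 + 12 = -14)
l = 170 (l = (72 + 112) - 14 = 184 - 14 = 170)
(-17 + (b + M)**2) + l = (-17 + (5/2 - 3)**2) + 170 = (-17 + (-1/2)**2) + 170 = (-17 + 1/4) + 170 = -67/4 + 170 = 613/4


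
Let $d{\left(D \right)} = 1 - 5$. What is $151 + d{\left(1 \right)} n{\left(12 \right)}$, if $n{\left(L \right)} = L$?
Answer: $103$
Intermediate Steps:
$d{\left(D \right)} = -4$
$151 + d{\left(1 \right)} n{\left(12 \right)} = 151 - 48 = 103$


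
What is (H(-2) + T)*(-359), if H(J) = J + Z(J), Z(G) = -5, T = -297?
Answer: 109136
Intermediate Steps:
H(J) = -5 + J (H(J) = J - 5 = -5 + J)
(H(-2) + T)*(-359) = ((-5 - 2) - 297)*(-359) = (-7 - 297)*(-359) = -304*(-359) = 109136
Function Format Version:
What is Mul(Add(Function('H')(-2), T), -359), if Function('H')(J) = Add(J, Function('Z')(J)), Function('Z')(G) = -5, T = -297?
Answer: 109136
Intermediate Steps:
Function('H')(J) = Add(-5, J) (Function('H')(J) = Add(J, -5) = Add(-5, J))
Mul(Add(Function('H')(-2), T), -359) = Mul(Add(Add(-5, -2), -297), -359) = Mul(Add(-7, -297), -359) = Mul(-304, -359) = 109136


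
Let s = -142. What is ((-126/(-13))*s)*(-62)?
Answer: 1109304/13 ≈ 85331.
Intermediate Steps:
((-126/(-13))*s)*(-62) = (-126/(-13)*(-142))*(-62) = (-126*(-1/13)*(-142))*(-62) = ((126/13)*(-142))*(-62) = -17892/13*(-62) = 1109304/13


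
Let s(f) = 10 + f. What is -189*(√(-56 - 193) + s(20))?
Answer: -5670 - 189*I*√249 ≈ -5670.0 - 2982.4*I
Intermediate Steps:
-189*(√(-56 - 193) + s(20)) = -189*(√(-56 - 193) + (10 + 20)) = -189*(√(-249) + 30) = -189*(I*√249 + 30) = -189*(30 + I*√249) = -5670 - 189*I*√249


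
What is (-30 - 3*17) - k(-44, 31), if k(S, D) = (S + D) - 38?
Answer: -30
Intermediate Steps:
k(S, D) = -38 + D + S (k(S, D) = (D + S) - 38 = -38 + D + S)
(-30 - 3*17) - k(-44, 31) = (-30 - 3*17) - (-38 + 31 - 44) = (-30 - 51) - 1*(-51) = -81 + 51 = -30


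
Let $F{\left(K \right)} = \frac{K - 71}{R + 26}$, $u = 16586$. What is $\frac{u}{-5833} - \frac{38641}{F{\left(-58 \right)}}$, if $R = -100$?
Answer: $- \frac{16681218116}{752457} \approx -22169.0$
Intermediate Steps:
$F{\left(K \right)} = \frac{71}{74} - \frac{K}{74}$ ($F{\left(K \right)} = \frac{K - 71}{-100 + 26} = \frac{-71 + K}{-74} = \left(-71 + K\right) \left(- \frac{1}{74}\right) = \frac{71}{74} - \frac{K}{74}$)
$\frac{u}{-5833} - \frac{38641}{F{\left(-58 \right)}} = \frac{16586}{-5833} - \frac{38641}{\frac{71}{74} - - \frac{29}{37}} = 16586 \left(- \frac{1}{5833}\right) - \frac{38641}{\frac{71}{74} + \frac{29}{37}} = - \frac{16586}{5833} - \frac{38641}{\frac{129}{74}} = - \frac{16586}{5833} - \frac{2859434}{129} = - \frac{16681218116}{752457}$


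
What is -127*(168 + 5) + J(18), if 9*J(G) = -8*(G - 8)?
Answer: -197819/9 ≈ -21980.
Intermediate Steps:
J(G) = 64/9 - 8*G/9 (J(G) = (-8*(G - 8))/9 = (-8*(-8 + G))/9 = (64 - 8*G)/9 = 64/9 - 8*G/9)
-127*(168 + 5) + J(18) = -127*(168 + 5) + (64/9 - 8/9*18) = -127*173 + (64/9 - 16) = -21971 - 80/9 = -197819/9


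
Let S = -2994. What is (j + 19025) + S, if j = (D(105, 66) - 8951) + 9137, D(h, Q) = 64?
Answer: 16281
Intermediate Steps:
j = 250 (j = (64 - 8951) + 9137 = -8887 + 9137 = 250)
(j + 19025) + S = (250 + 19025) - 2994 = 19275 - 2994 = 16281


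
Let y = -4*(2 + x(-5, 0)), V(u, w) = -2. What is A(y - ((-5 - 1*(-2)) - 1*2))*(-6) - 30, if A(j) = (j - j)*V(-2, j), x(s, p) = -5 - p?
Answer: -30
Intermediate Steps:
y = 12 (y = -4*(2 + (-5 - 1*0)) = -4*(2 + (-5 + 0)) = -4*(2 - 5) = -4*(-3) = 12)
A(j) = 0 (A(j) = (j - j)*(-2) = 0*(-2) = 0)
A(y - ((-5 - 1*(-2)) - 1*2))*(-6) - 30 = 0*(-6) - 30 = 0 - 30 = -30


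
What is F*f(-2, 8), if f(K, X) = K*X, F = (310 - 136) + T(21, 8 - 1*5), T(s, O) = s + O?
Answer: -3168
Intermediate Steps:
T(s, O) = O + s
F = 198 (F = (310 - 136) + ((8 - 1*5) + 21) = 174 + ((8 - 5) + 21) = 174 + (3 + 21) = 174 + 24 = 198)
F*f(-2, 8) = 198*(-2*8) = 198*(-16) = -3168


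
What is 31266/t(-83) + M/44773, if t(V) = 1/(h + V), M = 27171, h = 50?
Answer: -46195769223/44773 ≈ -1.0318e+6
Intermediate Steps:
t(V) = 1/(50 + V)
31266/t(-83) + M/44773 = 31266/(1/(50 - 83)) + 27171/44773 = 31266/(1/(-33)) + 27171*(1/44773) = 31266/(-1/33) + 27171/44773 = 31266*(-33) + 27171/44773 = -1031778 + 27171/44773 = -46195769223/44773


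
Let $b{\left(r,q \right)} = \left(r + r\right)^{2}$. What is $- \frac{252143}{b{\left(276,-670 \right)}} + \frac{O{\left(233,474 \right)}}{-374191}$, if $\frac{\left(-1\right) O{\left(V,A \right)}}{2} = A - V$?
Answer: $- \frac{94202773985}{114017494464} \approx -0.82621$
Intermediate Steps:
$b{\left(r,q \right)} = 4 r^{2}$ ($b{\left(r,q \right)} = \left(2 r\right)^{2} = 4 r^{2}$)
$O{\left(V,A \right)} = - 2 A + 2 V$ ($O{\left(V,A \right)} = - 2 \left(A - V\right) = - 2 A + 2 V$)
$- \frac{252143}{b{\left(276,-670 \right)}} + \frac{O{\left(233,474 \right)}}{-374191} = - \frac{252143}{4 \cdot 276^{2}} + \frac{\left(-2\right) 474 + 2 \cdot 233}{-374191} = - \frac{252143}{4 \cdot 76176} + \left(-948 + 466\right) \left(- \frac{1}{374191}\right) = - \frac{252143}{304704} - - \frac{482}{374191} = \left(-252143\right) \frac{1}{304704} + \frac{482}{374191} = - \frac{252143}{304704} + \frac{482}{374191} = - \frac{94202773985}{114017494464}$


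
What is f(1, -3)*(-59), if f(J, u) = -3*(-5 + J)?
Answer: -708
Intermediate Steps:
f(J, u) = 15 - 3*J
f(1, -3)*(-59) = (15 - 3*1)*(-59) = (15 - 3)*(-59) = 12*(-59) = -708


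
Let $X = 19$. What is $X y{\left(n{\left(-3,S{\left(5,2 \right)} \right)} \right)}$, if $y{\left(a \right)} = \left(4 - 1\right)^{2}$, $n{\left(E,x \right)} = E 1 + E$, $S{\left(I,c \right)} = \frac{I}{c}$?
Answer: $171$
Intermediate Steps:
$n{\left(E,x \right)} = 2 E$ ($n{\left(E,x \right)} = E + E = 2 E$)
$y{\left(a \right)} = 9$ ($y{\left(a \right)} = 3^{2} = 9$)
$X y{\left(n{\left(-3,S{\left(5,2 \right)} \right)} \right)} = 19 \cdot 9 = 171$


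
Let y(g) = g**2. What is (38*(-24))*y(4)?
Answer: -14592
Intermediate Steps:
(38*(-24))*y(4) = (38*(-24))*4**2 = -912*16 = -14592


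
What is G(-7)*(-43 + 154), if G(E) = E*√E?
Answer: -777*I*√7 ≈ -2055.8*I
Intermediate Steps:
G(E) = E^(3/2)
G(-7)*(-43 + 154) = (-7)^(3/2)*(-43 + 154) = -7*I*√7*111 = -777*I*√7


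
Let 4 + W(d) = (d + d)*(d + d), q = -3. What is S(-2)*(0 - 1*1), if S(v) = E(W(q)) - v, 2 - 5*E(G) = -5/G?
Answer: -389/160 ≈ -2.4313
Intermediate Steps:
W(d) = -4 + 4*d² (W(d) = -4 + (d + d)*(d + d) = -4 + (2*d)*(2*d) = -4 + 4*d²)
E(G) = ⅖ + 1/G (E(G) = ⅖ - (-1)/G = ⅖ + 1/G)
S(v) = 69/160 - v (S(v) = (⅖ + 1/(-4 + 4*(-3)²)) - v = (⅖ + 1/(-4 + 4*9)) - v = (⅖ + 1/(-4 + 36)) - v = (⅖ + 1/32) - v = 69/160 - v)
S(-2)*(0 - 1*1) = (69/160 - 1*(-2))*(0 - 1*1) = (69/160 + 2)*(0 - 1) = (389/160)*(-1) = -389/160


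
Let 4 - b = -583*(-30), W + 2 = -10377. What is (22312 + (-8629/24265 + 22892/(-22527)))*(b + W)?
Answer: -67964870899603781/109323531 ≈ -6.2169e+8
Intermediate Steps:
W = -10379 (W = -2 - 10377 = -10379)
b = -17486 (b = 4 - (-583)*(-30) = 4 - 1*17490 = 4 - 17490 = -17486)
(22312 + (-8629/24265 + 22892/(-22527)))*(b + W) = (22312 + (-8629/24265 + 22892/(-22527)))*(-17486 - 10379) = (22312 + (-8629*1/24265 + 22892*(-1/22527)))*(-27865) = (22312 + (-8629/24265 - 22892/22527))*(-27865) = (22312 - 749859863/546617655)*(-27865) = (12195383258497/546617655)*(-27865) = -67964870899603781/109323531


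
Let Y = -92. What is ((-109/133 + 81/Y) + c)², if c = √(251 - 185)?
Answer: 10314181537/149719696 - 20801*√66/6118 ≈ 41.268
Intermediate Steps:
c = √66 ≈ 8.1240
((-109/133 + 81/Y) + c)² = ((-109/133 + 81/(-92)) + √66)² = ((-109*1/133 + 81*(-1/92)) + √66)² = ((-109/133 - 81/92) + √66)² = (-20801/12236 + √66)²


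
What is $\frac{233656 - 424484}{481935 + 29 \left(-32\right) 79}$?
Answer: $- \frac{190828}{408623} \approx -0.467$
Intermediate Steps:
$\frac{233656 - 424484}{481935 + 29 \left(-32\right) 79} = - \frac{190828}{481935 - 73312} = - \frac{190828}{408623}$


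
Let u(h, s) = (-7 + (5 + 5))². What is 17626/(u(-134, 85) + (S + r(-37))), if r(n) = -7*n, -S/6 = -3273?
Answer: 8813/9953 ≈ 0.88546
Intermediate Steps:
S = 19638 (S = -6*(-3273) = 19638)
u(h, s) = 9 (u(h, s) = (-7 + 10)² = 3² = 9)
17626/(u(-134, 85) + (S + r(-37))) = 17626/(9 + (19638 - 7*(-37))) = 17626/(9 + (19638 + 259)) = 17626/(9 + 19897) = 17626/19906 = 17626*(1/19906) = 8813/9953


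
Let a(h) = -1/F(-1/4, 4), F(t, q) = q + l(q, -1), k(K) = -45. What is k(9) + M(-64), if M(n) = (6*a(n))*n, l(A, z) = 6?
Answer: -33/5 ≈ -6.6000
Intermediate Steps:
F(t, q) = 6 + q (F(t, q) = q + 6 = 6 + q)
a(h) = -1/10 (a(h) = -1/(6 + 4) = -1/10)
M(n) = -3*n/5 (M(n) = (6*(-1/10))*n = -3*n/5)
k(9) + M(-64) = -45 - 3/5*(-64) = -45 + 192/5 = -33/5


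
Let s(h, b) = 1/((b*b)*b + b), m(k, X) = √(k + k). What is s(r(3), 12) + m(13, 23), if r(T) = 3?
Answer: 1/1740 + √26 ≈ 5.0996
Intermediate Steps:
m(k, X) = √2*√k (m(k, X) = √(2*k) = √2*√k)
s(h, b) = 1/(b + b³) (s(h, b) = 1/(b²*b + b) = 1/(b³ + b) = 1/(b + b³))
s(r(3), 12) + m(13, 23) = 1/(12 + 12³) + √2*√13 = 1/(12 + 1728) + √26 = 1/1740 + √26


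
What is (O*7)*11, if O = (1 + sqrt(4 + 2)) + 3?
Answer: 308 + 77*sqrt(6) ≈ 496.61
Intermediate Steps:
O = 4 + sqrt(6) (O = (1 + sqrt(6)) + 3 = 4 + sqrt(6) ≈ 6.4495)
(O*7)*11 = ((4 + sqrt(6))*7)*11 = (28 + 7*sqrt(6))*11 = 308 + 77*sqrt(6)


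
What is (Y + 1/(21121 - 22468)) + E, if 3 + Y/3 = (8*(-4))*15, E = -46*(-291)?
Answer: 16079138/1347 ≈ 11937.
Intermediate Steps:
E = 13386
Y = -1449 (Y = -9 + 3*((8*(-4))*15) = -9 + 3*(-32*15) = -9 + 3*(-480) = -9 - 1440 = -1449)
(Y + 1/(21121 - 22468)) + E = (-1449 + 1/(21121 - 22468)) + 13386 = (-1449 + 1/(-1347)) + 13386 = (-1449 - 1/1347) + 13386 = -1951804/1347 + 13386 = 16079138/1347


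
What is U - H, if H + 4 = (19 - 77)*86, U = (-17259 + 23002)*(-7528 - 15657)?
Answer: -133146463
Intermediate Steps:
U = -133151455 (U = 5743*(-23185) = -133151455)
H = -4992 (H = -4 + (19 - 77)*86 = -4 - 58*86 = -4 - 4988 = -4992)
U - H = -133151455 - 1*(-4992) = -133151455 + 4992 = -133146463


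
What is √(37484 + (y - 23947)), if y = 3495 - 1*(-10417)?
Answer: √27449 ≈ 165.68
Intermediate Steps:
y = 13912 (y = 3495 + 10417 = 13912)
√(37484 + (y - 23947)) = √(37484 + (13912 - 23947)) = √(37484 - 10035) = √27449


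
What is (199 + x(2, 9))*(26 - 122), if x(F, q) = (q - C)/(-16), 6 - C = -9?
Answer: -19140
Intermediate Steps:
C = 15 (C = 6 - 1*(-9) = 6 + 9 = 15)
x(F, q) = 15/16 - q/16 (x(F, q) = (q - 1*15)/(-16) = (q - 15)*(-1/16) = (-15 + q)*(-1/16) = 15/16 - q/16)
(199 + x(2, 9))*(26 - 122) = (199 + (15/16 - 1/16*9))*(26 - 122) = (199 + (15/16 - 9/16))*(-96) = (199 + 3/8)*(-96) = (1595/8)*(-96) = -19140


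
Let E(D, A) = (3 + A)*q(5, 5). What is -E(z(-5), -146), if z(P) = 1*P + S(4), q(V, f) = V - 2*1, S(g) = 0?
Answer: 429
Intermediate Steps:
q(V, f) = -2 + V (q(V, f) = V - 2 = -2 + V)
z(P) = P (z(P) = 1*P + 0 = P + 0 = P)
E(D, A) = 9 + 3*A (E(D, A) = (3 + A)*(-2 + 5) = (3 + A)*3 = 9 + 3*A)
-E(z(-5), -146) = -(9 + 3*(-146)) = -(9 - 438) = -1*(-429) = 429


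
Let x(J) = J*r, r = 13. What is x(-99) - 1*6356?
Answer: -7643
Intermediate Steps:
x(J) = 13*J (x(J) = J*13 = 13*J)
x(-99) - 1*6356 = 13*(-99) - 1*6356 = -1287 - 6356 = -7643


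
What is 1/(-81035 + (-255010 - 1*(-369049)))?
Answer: 1/33004 ≈ 3.0299e-5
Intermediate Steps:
1/(-81035 + (-255010 - 1*(-369049))) = 1/(-81035 + (-255010 + 369049)) = 1/(-81035 + 114039) = 1/33004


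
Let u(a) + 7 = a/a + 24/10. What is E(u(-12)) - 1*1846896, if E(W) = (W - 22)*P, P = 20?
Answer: -1847408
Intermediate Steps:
u(a) = -18/5 (u(a) = -7 + (a/a + 24/10) = -7 + (1 + 24*(⅒)) = -7 + (1 + 12/5) = -7 + 17/5 = -18/5)
E(W) = -440 + 20*W (E(W) = (W - 22)*20 = (-22 + W)*20 = -440 + 20*W)
E(u(-12)) - 1*1846896 = (-440 + 20*(-18/5)) - 1*1846896 = (-440 - 72) - 1846896 = -512 - 1846896 = -1847408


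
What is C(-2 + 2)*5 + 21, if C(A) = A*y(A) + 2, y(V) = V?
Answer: 31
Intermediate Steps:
C(A) = 2 + A² (C(A) = A*A + 2 = A² + 2 = 2 + A²)
C(-2 + 2)*5 + 21 = (2 + (-2 + 2)²)*5 + 21 = (2 + 0²)*5 + 21 = (2 + 0)*5 + 21 = 2*5 + 21 = 10 + 21 = 31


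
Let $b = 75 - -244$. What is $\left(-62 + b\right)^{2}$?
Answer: $66049$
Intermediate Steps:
$b = 319$ ($b = 75 + 244 = 319$)
$\left(-62 + b\right)^{2} = \left(-62 + 319\right)^{2} = 257^{2} = 66049$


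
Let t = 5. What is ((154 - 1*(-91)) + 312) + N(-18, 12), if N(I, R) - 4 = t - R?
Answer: 554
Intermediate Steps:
N(I, R) = 9 - R (N(I, R) = 4 + (5 - R) = 9 - R)
((154 - 1*(-91)) + 312) + N(-18, 12) = ((154 - 1*(-91)) + 312) + (9 - 1*12) = ((154 + 91) + 312) + (9 - 12) = (245 + 312) - 3 = 557 - 3 = 554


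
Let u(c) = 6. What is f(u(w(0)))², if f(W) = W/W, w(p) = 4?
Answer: 1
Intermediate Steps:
f(W) = 1
f(u(w(0)))² = 1² = 1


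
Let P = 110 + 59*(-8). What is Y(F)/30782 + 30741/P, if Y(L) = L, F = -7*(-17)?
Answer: -236556596/2785771 ≈ -84.916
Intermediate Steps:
F = 119
P = -362 (P = 110 - 472 = -362)
Y(F)/30782 + 30741/P = 119/30782 + 30741/(-362) = 119*(1/30782) + 30741*(-1/362) = 119/30782 - 30741/362 = -236556596/2785771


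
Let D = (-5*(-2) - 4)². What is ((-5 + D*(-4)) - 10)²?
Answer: 25281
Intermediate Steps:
D = 36 (D = (10 - 4)² = 6² = 36)
((-5 + D*(-4)) - 10)² = ((-5 + 36*(-4)) - 10)² = ((-5 - 144) - 10)² = (-149 - 10)² = (-159)² = 25281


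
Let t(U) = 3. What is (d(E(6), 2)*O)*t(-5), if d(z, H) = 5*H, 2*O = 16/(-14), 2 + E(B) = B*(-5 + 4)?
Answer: -120/7 ≈ -17.143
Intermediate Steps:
E(B) = -2 - B (E(B) = -2 + B*(-5 + 4) = -2 + B*(-1) = -2 - B)
O = -4/7 (O = (16/(-14))/2 = (16*(-1/14))/2 = (1/2)*(-8/7) = -4/7 ≈ -0.57143)
(d(E(6), 2)*O)*t(-5) = ((5*2)*(-4/7))*3 = (10*(-4/7))*3 = -40/7*3 = -120/7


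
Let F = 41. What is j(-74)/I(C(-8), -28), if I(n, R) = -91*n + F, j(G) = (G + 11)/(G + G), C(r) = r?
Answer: 63/113812 ≈ 0.00055354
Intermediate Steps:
j(G) = (11 + G)/(2*G) (j(G) = (11 + G)/((2*G)) = (11 + G)*(1/(2*G)) = (11 + G)/(2*G))
I(n, R) = 41 - 91*n (I(n, R) = -91*n + 41 = 41 - 91*n)
j(-74)/I(C(-8), -28) = ((1/2)*(11 - 74)/(-74))/(41 - 91*(-8)) = ((1/2)*(-1/74)*(-63))/(41 + 728) = (63/148)/769 = (63/148)*(1/769) = 63/113812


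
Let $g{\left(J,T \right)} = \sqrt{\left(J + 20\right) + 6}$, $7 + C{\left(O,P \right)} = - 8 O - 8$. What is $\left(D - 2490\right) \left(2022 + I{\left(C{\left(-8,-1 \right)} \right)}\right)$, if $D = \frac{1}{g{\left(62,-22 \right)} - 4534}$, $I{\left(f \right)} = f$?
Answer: $- \frac{53004246040817}{10278534} - \frac{2071 \sqrt{22}}{10278534} \approx -5.1568 \cdot 10^{6}$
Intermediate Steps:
$C{\left(O,P \right)} = -15 - 8 O$ ($C{\left(O,P \right)} = -7 - \left(8 + 8 O\right) = -15 - 8 O$)
$g{\left(J,T \right)} = \sqrt{26 + J}$ ($g{\left(J,T \right)} = \sqrt{\left(20 + J\right) + 6} = \sqrt{26 + J}$)
$D = \frac{1}{-4534 + 2 \sqrt{22}}$ ($D = \frac{1}{\sqrt{26 + 62} - 4534} = \frac{1}{\sqrt{88} - 4534} = \frac{1}{2 \sqrt{22} - 4534} = \frac{1}{-4534 + 2 \sqrt{22}} \approx -0.00022101$)
$\left(D - 2490\right) \left(2022 + I{\left(C{\left(-8,-1 \right)} \right)}\right) = \left(\left(- \frac{2267}{10278534} - \frac{\sqrt{22}}{10278534}\right) - 2490\right) \left(2022 - -49\right) = \left(- \frac{25593551927}{10278534} - \frac{\sqrt{22}}{10278534}\right) \left(2022 + \left(-15 + 64\right)\right) = \left(- \frac{25593551927}{10278534} - \frac{\sqrt{22}}{10278534}\right) \left(2022 + 49\right) = \left(- \frac{25593551927}{10278534} - \frac{\sqrt{22}}{10278534}\right) 2071 = - \frac{53004246040817}{10278534} - \frac{2071 \sqrt{22}}{10278534}$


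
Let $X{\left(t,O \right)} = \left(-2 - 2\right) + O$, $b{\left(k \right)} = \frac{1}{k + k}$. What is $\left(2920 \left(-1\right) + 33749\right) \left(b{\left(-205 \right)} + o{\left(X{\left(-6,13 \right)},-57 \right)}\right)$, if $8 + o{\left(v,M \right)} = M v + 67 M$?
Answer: $- \frac{54857153429}{410} \approx -1.338 \cdot 10^{8}$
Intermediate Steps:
$b{\left(k \right)} = \frac{1}{2 k}$
$X{\left(t,O \right)} = -4 + O$
$o{\left(v,M \right)} = -8 + 67 M + M v$ ($o{\left(v,M \right)} = -8 + \left(M v + 67 M\right) = -8 + \left(67 M + M v\right) = -8 + 67 M + M v$)
$\left(2920 \left(-1\right) + 33749\right) \left(b{\left(-205 \right)} + o{\left(X{\left(-6,13 \right)},-57 \right)}\right) = \left(2920 \left(-1\right) + 33749\right) \left(\frac{1}{2 \left(-205\right)} - \left(3827 + 57 \left(-4 + 13\right)\right)\right) = \left(-2920 + 33749\right) \left(\frac{1}{2} \left(- \frac{1}{205}\right) - 4340\right) = 30829 \left(- \frac{1}{410} - 4340\right) = 30829 \left(- \frac{1779401}{410}\right) = - \frac{54857153429}{410}$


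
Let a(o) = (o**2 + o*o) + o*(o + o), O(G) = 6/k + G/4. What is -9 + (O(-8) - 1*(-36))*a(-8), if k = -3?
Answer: 8183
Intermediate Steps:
O(G) = -2 + G/4 (O(G) = 6/(-3) + G/4 = 6*(-1/3) + G*(1/4) = -2 + G/4)
a(o) = 4*o**2 (a(o) = (o**2 + o**2) + o*(2*o) = 2*o**2 + 2*o**2 = 4*o**2)
-9 + (O(-8) - 1*(-36))*a(-8) = -9 + ((-2 + (1/4)*(-8)) - 1*(-36))*(4*(-8)**2) = -9 + ((-2 - 2) + 36)*(4*64) = -9 + (-4 + 36)*256 = -9 + 32*256 = -9 + 8192 = 8183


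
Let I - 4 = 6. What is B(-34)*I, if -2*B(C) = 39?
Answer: -195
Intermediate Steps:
I = 10 (I = 4 + 6 = 10)
B(C) = -39/2 (B(C) = -1/2*39 = -39/2)
B(-34)*I = -39/2*10 = -195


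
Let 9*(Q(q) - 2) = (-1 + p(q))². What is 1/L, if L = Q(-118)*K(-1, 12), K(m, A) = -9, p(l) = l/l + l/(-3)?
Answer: -9/14086 ≈ -0.00063893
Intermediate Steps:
p(l) = 1 - l/3 (p(l) = 1 + l*(-⅓) = 1 - l/3)
Q(q) = 2 + q²/81 (Q(q) = 2 + (-1 + (1 - q/3))²/9 = 2 + (-q/3)²/9 = 2 + (q²/9)/9 = 2 + q²/81)
L = -14086/9 (L = (2 + (1/81)*(-118)²)*(-9) = (2 + (1/81)*13924)*(-9) = (2 + 13924/81)*(-9) = (14086/81)*(-9) = -14086/9 ≈ -1565.1)
1/L = 1/(-14086/9) = -9/14086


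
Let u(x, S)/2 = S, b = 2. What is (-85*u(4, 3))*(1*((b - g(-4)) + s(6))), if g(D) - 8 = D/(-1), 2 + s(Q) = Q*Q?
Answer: -12240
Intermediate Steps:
s(Q) = -2 + Q**2 (s(Q) = -2 + Q*Q = -2 + Q**2)
u(x, S) = 2*S
g(D) = 8 - D (g(D) = 8 + D/(-1) = 8 + D*(-1) = 8 - D)
(-85*u(4, 3))*(1*((b - g(-4)) + s(6))) = (-170*3)*(1*((2 - (8 - 1*(-4))) + (-2 + 6**2))) = (-85*6)*(1*((2 - (8 + 4)) + (-2 + 36))) = -510*((2 - 1*12) + 34) = -510*((2 - 12) + 34) = -510*(-10 + 34) = -510*24 = -12240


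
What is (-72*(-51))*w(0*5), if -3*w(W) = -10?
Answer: 12240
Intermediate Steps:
w(W) = 10/3 (w(W) = -⅓*(-10) = 10/3)
(-72*(-51))*w(0*5) = -72*(-51)*(10/3) = 3672*(10/3) = 12240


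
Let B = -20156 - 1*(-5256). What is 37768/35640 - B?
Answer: 66384221/4455 ≈ 14901.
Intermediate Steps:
B = -14900 (B = -20156 + 5256 = -14900)
37768/35640 - B = 37768/35640 - 1*(-14900) = 37768*(1/35640) + 14900 = 4721/4455 + 14900 = 66384221/4455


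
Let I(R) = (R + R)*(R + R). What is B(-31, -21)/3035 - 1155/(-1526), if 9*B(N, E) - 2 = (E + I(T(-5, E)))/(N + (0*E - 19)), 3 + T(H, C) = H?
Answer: 1251774/1654075 ≈ 0.75678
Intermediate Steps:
T(H, C) = -3 + H
I(R) = 4*R² (I(R) = (2*R)*(2*R) = 4*R²)
B(N, E) = 2/9 + (256 + E)/(9*(-19 + N)) (B(N, E) = 2/9 + ((E + 4*(-3 - 5)²)/(N + (0*E - 19)))/9 = 2/9 + ((E + 4*(-8)²)/(N + (0 - 19)))/9 = 2/9 + ((E + 4*64)/(N - 19))/9 = 2/9 + ((E + 256)/(-19 + N))/9 = 2/9 + ((256 + E)/(-19 + N))/9 = 2/9 + (256 + E)/(9*(-19 + N)))
B(-31, -21)/3035 - 1155/(-1526) = ((218 - 21 + 2*(-31))/(9*(-19 - 31)))/3035 - 1155/(-1526) = ((⅑)*(218 - 21 - 62)/(-50))*(1/3035) - 1155*(-1/1526) = ((⅑)*(-1/50)*135)*(1/3035) + 165/218 = -3/10*1/3035 + 165/218 = -3/30350 + 165/218 = 1251774/1654075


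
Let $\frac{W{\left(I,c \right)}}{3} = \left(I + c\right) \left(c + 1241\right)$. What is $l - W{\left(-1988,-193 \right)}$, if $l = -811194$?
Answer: $6045870$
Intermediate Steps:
$W{\left(I,c \right)} = 3 \left(1241 + c\right) \left(I + c\right)$ ($W{\left(I,c \right)} = 3 \left(I + c\right) \left(c + 1241\right) = 3 \left(I + c\right) \left(1241 + c\right) = 3 \left(1241 + c\right) \left(I + c\right)$)
$l - W{\left(-1988,-193 \right)} = -811194 - \left(3 \left(-193\right)^{2} + 3723 \left(-1988\right) + 3723 \left(-193\right) + 3 \left(-1988\right) \left(-193\right)\right) = -811194 - \left(3 \cdot 37249 - 7401324 - 718539 + 1151052\right) = -811194 - \left(111747 - 7401324 - 718539 + 1151052\right) = -811194 - -6857064 = -811194 + 6857064 = 6045870$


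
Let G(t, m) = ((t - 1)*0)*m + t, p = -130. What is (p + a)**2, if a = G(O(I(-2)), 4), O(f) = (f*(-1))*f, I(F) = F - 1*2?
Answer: 21316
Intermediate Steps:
I(F) = -2 + F (I(F) = F - 2 = -2 + F)
O(f) = -f**2 (O(f) = (-f)*f = -f**2)
G(t, m) = t (G(t, m) = ((-1 + t)*0)*m + t = 0*m + t = 0 + t = t)
a = -16 (a = -(-2 - 2)**2 = -1*(-4)**2 = -1*16 = -16)
(p + a)**2 = (-130 - 16)**2 = (-146)**2 = 21316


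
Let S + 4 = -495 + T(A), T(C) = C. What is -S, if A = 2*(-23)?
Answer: 545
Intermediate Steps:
A = -46
S = -545 (S = -4 + (-495 - 46) = -4 - 541 = -545)
-S = -1*(-545) = 545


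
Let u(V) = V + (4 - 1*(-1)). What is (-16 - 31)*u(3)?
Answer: -376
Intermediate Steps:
u(V) = 5 + V (u(V) = V + (4 + 1) = V + 5 = 5 + V)
(-16 - 31)*u(3) = (-16 - 31)*(5 + 3) = -47*8 = -376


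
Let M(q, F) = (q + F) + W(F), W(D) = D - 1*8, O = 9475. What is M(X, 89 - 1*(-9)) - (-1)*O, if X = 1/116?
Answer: 1120909/116 ≈ 9663.0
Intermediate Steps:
W(D) = -8 + D (W(D) = D - 8 = -8 + D)
X = 1/116 ≈ 0.0086207
M(q, F) = -8 + q + 2*F (M(q, F) = (q + F) + (-8 + F) = (F + q) + (-8 + F) = -8 + q + 2*F)
M(X, 89 - 1*(-9)) - (-1)*O = (-8 + 1/116 + 2*(89 - 1*(-9))) - (-1)*9475 = (-8 + 1/116 + 2*(89 + 9)) - 1*(-9475) = (-8 + 1/116 + 2*98) + 9475 = (-8 + 1/116 + 196) + 9475 = 21809/116 + 9475 = 1120909/116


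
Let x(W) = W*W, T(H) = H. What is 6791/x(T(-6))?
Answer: 6791/36 ≈ 188.64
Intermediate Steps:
x(W) = W²
6791/x(T(-6)) = 6791/((-6)²) = 6791/36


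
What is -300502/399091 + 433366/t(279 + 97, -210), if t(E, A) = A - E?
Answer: -86564282239/116933663 ≈ -740.29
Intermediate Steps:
-300502/399091 + 433366/t(279 + 97, -210) = -300502/399091 + 433366/(-210 - (279 + 97)) = -300502*1/399091 + 433366/(-210 - 1*376) = -300502/399091 + 433366/(-210 - 376) = -300502/399091 + 433366/(-586) = -300502/399091 + 433366*(-1/586) = -300502/399091 - 216683/293 = -86564282239/116933663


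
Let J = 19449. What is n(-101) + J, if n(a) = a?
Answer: 19348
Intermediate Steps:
n(-101) + J = -101 + 19449 = 19348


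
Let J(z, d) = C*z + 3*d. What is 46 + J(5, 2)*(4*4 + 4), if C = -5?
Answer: -334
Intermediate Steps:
J(z, d) = -5*z + 3*d
46 + J(5, 2)*(4*4 + 4) = 46 + (-5*5 + 3*2)*(4*4 + 4) = 46 + (-25 + 6)*(16 + 4) = 46 - 19*20 = 46 - 380 = -334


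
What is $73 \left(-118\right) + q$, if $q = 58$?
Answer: $-8556$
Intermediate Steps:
$73 \left(-118\right) + q = 73 \left(-118\right) + 58 = -8614 + 58 = -8556$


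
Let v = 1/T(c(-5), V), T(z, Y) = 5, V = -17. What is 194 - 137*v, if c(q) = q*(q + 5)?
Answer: 833/5 ≈ 166.60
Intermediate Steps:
c(q) = q*(5 + q)
v = ⅕ (v = 1/5 = ⅕ ≈ 0.20000)
194 - 137*v = 194 - 137*⅕ = 194 - 137/5 = 833/5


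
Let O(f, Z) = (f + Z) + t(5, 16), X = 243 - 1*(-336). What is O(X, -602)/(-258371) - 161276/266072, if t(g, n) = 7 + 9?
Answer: -10416794723/17186322178 ≈ -0.60611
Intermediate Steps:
t(g, n) = 16
X = 579 (X = 243 + 336 = 579)
O(f, Z) = 16 + Z + f (O(f, Z) = (f + Z) + 16 = (Z + f) + 16 = 16 + Z + f)
O(X, -602)/(-258371) - 161276/266072 = (16 - 602 + 579)/(-258371) - 161276/266072 = -7*(-1/258371) - 161276*1/266072 = 7/258371 - 40319/66518 = -10416794723/17186322178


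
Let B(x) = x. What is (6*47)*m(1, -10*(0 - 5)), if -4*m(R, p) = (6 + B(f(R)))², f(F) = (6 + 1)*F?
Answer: -23829/2 ≈ -11915.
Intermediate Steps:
f(F) = 7*F
m(R, p) = -(6 + 7*R)²/4
(6*47)*m(1, -10*(0 - 5)) = (6*47)*(-(6 + 7*1)²/4) = 282*(-(6 + 7)²/4) = 282*(-¼*13²) = 282*(-¼*169) = 282*(-169/4) = -23829/2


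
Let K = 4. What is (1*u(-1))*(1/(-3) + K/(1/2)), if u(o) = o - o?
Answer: 0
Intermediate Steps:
u(o) = 0
(1*u(-1))*(1/(-3) + K/(1/2)) = (1*0)*(1/(-3) + 4/(1/2)) = 0*(1*(-⅓) + 4/(½)) = 0*(-⅓ + 4*2) = 0*(-⅓ + 8) = 0*(23/3) = 0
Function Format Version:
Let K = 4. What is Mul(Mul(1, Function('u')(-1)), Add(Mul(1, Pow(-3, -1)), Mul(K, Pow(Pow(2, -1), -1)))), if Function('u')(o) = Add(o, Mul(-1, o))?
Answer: 0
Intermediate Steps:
Function('u')(o) = 0
Mul(Mul(1, Function('u')(-1)), Add(Mul(1, Pow(-3, -1)), Mul(K, Pow(Pow(2, -1), -1)))) = Mul(Mul(1, 0), Add(Mul(1, Pow(-3, -1)), Mul(4, Pow(Pow(2, -1), -1)))) = Mul(0, Add(Mul(1, Rational(-1, 3)), Mul(4, Pow(Rational(1, 2), -1)))) = Mul(0, Add(Rational(-1, 3), Mul(4, 2))) = Mul(0, Add(Rational(-1, 3), 8)) = Mul(0, Rational(23, 3)) = 0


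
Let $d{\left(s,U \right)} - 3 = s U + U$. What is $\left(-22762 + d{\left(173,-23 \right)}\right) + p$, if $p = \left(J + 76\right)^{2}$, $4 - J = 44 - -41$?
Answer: $-26736$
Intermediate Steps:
$J = -81$ ($J = 4 - \left(44 - -41\right) = 4 - \left(44 + 41\right) = 4 - 85 = -81$)
$d{\left(s,U \right)} = 3 + U + U s$ ($d{\left(s,U \right)} = 3 + \left(s U + U\right) = 3 + \left(U s + U\right) = 3 + \left(U + U s\right) = 3 + U + U s$)
$p = 25$ ($p = \left(-81 + 76\right)^{2} = \left(-5\right)^{2} = 25$)
$\left(-22762 + d{\left(173,-23 \right)}\right) + p = \left(-22762 - 3999\right) + 25 = -26761 + 25 = -26736$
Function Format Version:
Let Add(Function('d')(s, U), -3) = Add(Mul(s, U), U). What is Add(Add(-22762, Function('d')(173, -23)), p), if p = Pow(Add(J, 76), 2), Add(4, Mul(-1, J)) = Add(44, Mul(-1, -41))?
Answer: -26736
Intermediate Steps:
J = -81 (J = Add(4, Mul(-1, Add(44, Mul(-1, -41)))) = Add(4, Mul(-1, Add(44, 41))) = Add(4, Mul(-1, 85)) = Add(4, -85) = -81)
Function('d')(s, U) = Add(3, U, Mul(U, s)) (Function('d')(s, U) = Add(3, Add(Mul(s, U), U)) = Add(3, Add(Mul(U, s), U)) = Add(3, Add(U, Mul(U, s))) = Add(3, U, Mul(U, s)))
p = 25 (p = Pow(Add(-81, 76), 2) = Pow(-5, 2) = 25)
Add(Add(-22762, Function('d')(173, -23)), p) = Add(Add(-22762, Add(3, -23, Mul(-23, 173))), 25) = Add(Add(-22762, Add(3, -23, -3979)), 25) = Add(Add(-22762, -3999), 25) = Add(-26761, 25) = -26736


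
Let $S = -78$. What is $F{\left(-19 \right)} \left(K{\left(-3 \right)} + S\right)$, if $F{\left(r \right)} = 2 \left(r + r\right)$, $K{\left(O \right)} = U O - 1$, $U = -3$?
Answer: $5320$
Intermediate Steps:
$K{\left(O \right)} = -1 - 3 O$ ($K{\left(O \right)} = - 3 O - 1 = -1 - 3 O$)
$F{\left(r \right)} = 4 r$ ($F{\left(r \right)} = 2 \cdot 2 r = 4 r$)
$F{\left(-19 \right)} \left(K{\left(-3 \right)} + S\right) = 4 \left(-19\right) \left(\left(-1 - -9\right) - 78\right) = - 76 \left(\left(-1 + 9\right) - 78\right) = - 76 \left(8 - 78\right) = \left(-76\right) \left(-70\right) = 5320$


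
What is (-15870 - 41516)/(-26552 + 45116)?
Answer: -4099/1326 ≈ -3.0913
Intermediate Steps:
(-15870 - 41516)/(-26552 + 45116) = -57386/18564 = -57386*1/18564 = -4099/1326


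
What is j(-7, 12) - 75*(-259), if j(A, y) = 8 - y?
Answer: 19421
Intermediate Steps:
j(-7, 12) - 75*(-259) = (8 - 1*12) - 75*(-259) = (8 - 12) + 19425 = -4 + 19425 = 19421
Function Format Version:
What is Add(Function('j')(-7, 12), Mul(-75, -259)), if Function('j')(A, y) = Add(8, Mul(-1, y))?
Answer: 19421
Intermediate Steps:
Add(Function('j')(-7, 12), Mul(-75, -259)) = Add(Add(8, Mul(-1, 12)), Mul(-75, -259)) = Add(Add(8, -12), 19425) = Add(-4, 19425) = 19421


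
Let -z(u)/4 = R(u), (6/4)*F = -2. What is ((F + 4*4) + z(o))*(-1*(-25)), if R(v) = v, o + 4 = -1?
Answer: 2600/3 ≈ 866.67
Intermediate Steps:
F = -4/3 (F = (⅔)*(-2) = -4/3 ≈ -1.3333)
o = -5 (o = -4 - 1 = -5)
z(u) = -4*u
((F + 4*4) + z(o))*(-1*(-25)) = ((-4/3 + 4*4) - 4*(-5))*(-1*(-25)) = ((-4/3 + 16) + 20)*25 = (44/3 + 20)*25 = (104/3)*25 = 2600/3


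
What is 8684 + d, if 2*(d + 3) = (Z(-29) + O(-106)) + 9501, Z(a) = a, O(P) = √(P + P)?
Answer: 13417 + I*√53 ≈ 13417.0 + 7.2801*I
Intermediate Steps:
O(P) = √2*√P (O(P) = √(2*P) = √2*√P)
d = 4733 + I*√53 (d = -3 + ((-29 + √2*√(-106)) + 9501)/2 = -3 + ((-29 + √2*(I*√106)) + 9501)/2 = -3 + ((-29 + 2*I*√53) + 9501)/2 = -3 + (9472 + 2*I*√53)/2 = -3 + (4736 + I*√53) = 4733 + I*√53 ≈ 4733.0 + 7.2801*I)
8684 + d = 8684 + (4733 + I*√53) = 13417 + I*√53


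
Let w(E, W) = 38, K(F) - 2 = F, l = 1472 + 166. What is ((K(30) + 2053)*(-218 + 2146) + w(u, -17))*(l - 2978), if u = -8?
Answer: -5386690120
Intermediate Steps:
l = 1638
K(F) = 2 + F
((K(30) + 2053)*(-218 + 2146) + w(u, -17))*(l - 2978) = (((2 + 30) + 2053)*(-218 + 2146) + 38)*(1638 - 2978) = ((32 + 2053)*1928 + 38)*(-1340) = (2085*1928 + 38)*(-1340) = (4019880 + 38)*(-1340) = 4019918*(-1340) = -5386690120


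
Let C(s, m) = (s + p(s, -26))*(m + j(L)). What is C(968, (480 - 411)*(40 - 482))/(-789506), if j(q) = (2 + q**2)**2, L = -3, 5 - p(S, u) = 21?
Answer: 390796/10669 ≈ 36.629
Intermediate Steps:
p(S, u) = -16 (p(S, u) = 5 - 1*21 = 5 - 21 = -16)
C(s, m) = (-16 + s)*(121 + m) (C(s, m) = (s - 16)*(m + (2 + (-3)**2)**2) = (-16 + s)*(m + (2 + 9)**2) = (-16 + s)*(m + 11**2) = (-16 + s)*(m + 121) = (-16 + s)*(121 + m))
C(968, (480 - 411)*(40 - 482))/(-789506) = (-1936 - 16*(480 - 411)*(40 - 482) + 121*968 + ((480 - 411)*(40 - 482))*968)/(-789506) = (-1936 - 1104*(-442) + 117128 + (69*(-442))*968)*(-1/789506) = (-1936 - 16*(-30498) + 117128 - 30498*968)*(-1/789506) = (-1936 + 487968 + 117128 - 29522064)*(-1/789506) = -28918904*(-1/789506) = 390796/10669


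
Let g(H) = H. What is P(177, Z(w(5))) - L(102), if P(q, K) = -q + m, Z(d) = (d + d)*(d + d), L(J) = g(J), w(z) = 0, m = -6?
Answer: -285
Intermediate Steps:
L(J) = J
Z(d) = 4*d² (Z(d) = (2*d)*(2*d) = 4*d²)
P(q, K) = -6 - q (P(q, K) = -q - 6 = -6 - q)
P(177, Z(w(5))) - L(102) = (-6 - 1*177) - 1*102 = (-6 - 177) - 102 = -183 - 102 = -285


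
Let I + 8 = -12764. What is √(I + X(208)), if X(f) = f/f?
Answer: 3*I*√1419 ≈ 113.01*I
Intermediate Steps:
I = -12772 (I = -8 - 12764 = -12772)
X(f) = 1
√(I + X(208)) = √(-12772 + 1) = √(-12771) = 3*I*√1419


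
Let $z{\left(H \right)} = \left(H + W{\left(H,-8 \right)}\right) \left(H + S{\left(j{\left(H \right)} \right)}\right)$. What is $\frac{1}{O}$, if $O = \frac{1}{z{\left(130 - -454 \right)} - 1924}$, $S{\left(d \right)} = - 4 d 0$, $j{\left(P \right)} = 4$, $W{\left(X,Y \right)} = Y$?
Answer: $334460$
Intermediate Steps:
$S{\left(d \right)} = 0$
$z{\left(H \right)} = H \left(-8 + H\right)$ ($z{\left(H \right)} = \left(H - 8\right) \left(H + 0\right) = \left(-8 + H\right) H = H \left(-8 + H\right)$)
$O = \frac{1}{334460}$ ($O = \frac{1}{\left(130 - -454\right) \left(-8 + \left(130 - -454\right)\right) - 1924} = \frac{1}{\left(130 + 454\right) \left(-8 + \left(130 + 454\right)\right) - 1924} = \frac{1}{584 \left(-8 + 584\right) - 1924} = \frac{1}{584 \cdot 576 - 1924} = \frac{1}{336384 - 1924} = \frac{1}{334460} \approx 2.9899 \cdot 10^{-6}$)
$\frac{1}{O} = \frac{1}{\frac{1}{334460}} = 334460$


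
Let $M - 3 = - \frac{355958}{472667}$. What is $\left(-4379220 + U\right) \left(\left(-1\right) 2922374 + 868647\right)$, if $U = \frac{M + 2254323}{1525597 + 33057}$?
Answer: $\frac{254841988785503158560002}{28335550393} \approx 8.9937 \cdot 10^{12}$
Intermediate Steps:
$M = \frac{1062043}{472667}$ ($M = 3 - \frac{355958}{472667} = \frac{1062043}{472667} \approx 2.2469$)
$U = \frac{532772575742}{368362155109}$ ($U = \frac{\frac{1062043}{472667} + 2254323}{1525597 + 33057} = \frac{1065545151484}{472667 \cdot 1558654} = \frac{1065545151484}{472667} \cdot \frac{1}{1558654} = \frac{532772575742}{368362155109} \approx 1.4463$)
$\left(-4379220 + U\right) \left(\left(-1\right) 2922374 + 868647\right) = \left(-4379220 + \frac{532772575742}{368362155109}\right) \left(\left(-1\right) 2922374 + 868647\right) = - \frac{1613138384123859238 \left(-2922374 + 868647\right)}{368362155109} = \left(- \frac{1613138384123859238}{368362155109}\right) \left(-2053727\right) = \frac{254841988785503158560002}{28335550393}$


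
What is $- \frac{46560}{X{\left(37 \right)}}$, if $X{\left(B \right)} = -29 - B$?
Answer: $\frac{7760}{11} \approx 705.45$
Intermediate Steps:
$- \frac{46560}{X{\left(37 \right)}} = - \frac{46560}{-29 - 37} = - \frac{46560}{-66} = \left(-46560\right) \left(- \frac{1}{66}\right) = \frac{7760}{11}$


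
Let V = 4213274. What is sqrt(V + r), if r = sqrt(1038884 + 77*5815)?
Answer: sqrt(4213274 + sqrt(1486639)) ≈ 2052.9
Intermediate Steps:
r = sqrt(1486639) (r = sqrt(1038884 + 447755) = sqrt(1486639) ≈ 1219.3)
sqrt(V + r) = sqrt(4213274 + sqrt(1486639))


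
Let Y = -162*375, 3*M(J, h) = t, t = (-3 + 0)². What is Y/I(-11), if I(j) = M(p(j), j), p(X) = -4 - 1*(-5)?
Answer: -20250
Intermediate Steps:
t = 9 (t = (-3)² = 9)
p(X) = 1 (p(X) = -4 + 5 = 1)
M(J, h) = 3 (M(J, h) = (⅓)*9 = 3)
I(j) = 3
Y = -60750
Y/I(-11) = -60750/3 = -60750*⅓ = -20250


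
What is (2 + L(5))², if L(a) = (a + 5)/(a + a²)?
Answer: 49/9 ≈ 5.4444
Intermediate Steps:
L(a) = (5 + a)/(a + a²)
(2 + L(5))² = (2 + (5 + 5)/(5*(1 + 5)))² = (2 + (⅕)*10/6)² = (2 + (⅕)*(⅙)*10)² = (2 + ⅓)² = (7/3)² = 49/9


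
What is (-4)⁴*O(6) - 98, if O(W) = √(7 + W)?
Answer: -98 + 256*√13 ≈ 825.02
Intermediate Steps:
(-4)⁴*O(6) - 98 = (-4)⁴*√(7 + 6) - 98 = 256*√13 - 98 = -98 + 256*√13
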